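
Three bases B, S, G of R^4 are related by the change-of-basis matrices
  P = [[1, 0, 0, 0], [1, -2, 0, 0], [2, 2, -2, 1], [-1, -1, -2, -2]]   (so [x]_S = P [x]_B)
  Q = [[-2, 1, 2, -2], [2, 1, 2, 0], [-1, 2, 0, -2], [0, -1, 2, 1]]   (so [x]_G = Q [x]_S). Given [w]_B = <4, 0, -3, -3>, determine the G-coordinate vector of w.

<2, 34, -12, 26>

Composing the changes, [w]_G = Q P [w]_B.
Q P = [[5, 4, 0, 6], [7, 2, -4, 2], [3, -2, 4, 4], [2, 5, -6, 0]]; applying this to <4, 0, -3, -3> gives <2, 34, -12, 26>.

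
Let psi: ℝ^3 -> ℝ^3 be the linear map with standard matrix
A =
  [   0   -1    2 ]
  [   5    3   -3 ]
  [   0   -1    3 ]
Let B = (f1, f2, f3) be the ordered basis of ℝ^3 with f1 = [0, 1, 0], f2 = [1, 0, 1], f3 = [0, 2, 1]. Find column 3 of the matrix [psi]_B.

[1, 0, 1]

Column 3 of [psi]_B is the B-coordinate vector of psi(f3).
In standard coordinates psi(f3) = A f3 = [0, 3, 1].
Converting to B: [0, 3, 1] = f1 + 0·f2 + f3, so the coordinate vector is [1, 0, 1].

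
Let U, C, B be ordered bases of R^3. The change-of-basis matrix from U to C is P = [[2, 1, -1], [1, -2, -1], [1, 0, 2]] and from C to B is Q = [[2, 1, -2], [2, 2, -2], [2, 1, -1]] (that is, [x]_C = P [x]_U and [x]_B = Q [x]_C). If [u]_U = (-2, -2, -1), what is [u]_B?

Composing the changes, [u]_B = Q P [u]_U.
Q P = [[3, 0, -7], [4, -2, -8], [4, 0, -5]]; applying this to (-2, -2, -1) gives (1, 4, -3).

(1, 4, -3)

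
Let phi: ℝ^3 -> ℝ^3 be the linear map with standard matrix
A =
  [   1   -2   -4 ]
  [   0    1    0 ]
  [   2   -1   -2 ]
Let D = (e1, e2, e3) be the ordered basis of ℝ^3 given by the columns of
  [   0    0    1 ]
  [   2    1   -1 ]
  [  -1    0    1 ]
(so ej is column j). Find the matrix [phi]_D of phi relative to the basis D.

The j-th column of [phi]_D is [phi(ej)]_D.
phi(e1) = A e1 = (0, 2, 0) = 0·e1 + 2e2 + 0·e3, so column 1 is (0, 2, 0).
Repeating for e2, e3 and assembling the columns gives [[0, -1, -2], [2, 1, 2], [0, -2, -1]].

[[0, -1, -2], [2, 1, 2], [0, -2, -1]]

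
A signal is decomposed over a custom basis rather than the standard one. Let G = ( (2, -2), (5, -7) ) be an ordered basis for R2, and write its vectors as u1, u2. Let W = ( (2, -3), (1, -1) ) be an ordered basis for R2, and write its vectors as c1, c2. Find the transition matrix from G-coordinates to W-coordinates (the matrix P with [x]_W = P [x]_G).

Take x = uj: its G-coordinates are the j-th standard unit vector, so P e_j — column j of P — equals [uj]_W.
u1 = 0·c1 + 2c2, giving column 1 = (0, 2); repeating for each j gives P = [[0, 2], [2, 1]].

[[0, 2], [2, 1]]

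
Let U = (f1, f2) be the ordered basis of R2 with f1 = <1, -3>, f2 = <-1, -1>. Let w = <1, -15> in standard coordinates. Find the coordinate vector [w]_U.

[w]_U is the unique c with M c = w, where M has columns f1, f2.
System: c_1 - c_2 = 1, -3c_1 - c_2 = -15; solving gives c_1 = 4, c_2 = 3.
Check: 4f1 + 3f2 = <1, -15>.

<4, 3>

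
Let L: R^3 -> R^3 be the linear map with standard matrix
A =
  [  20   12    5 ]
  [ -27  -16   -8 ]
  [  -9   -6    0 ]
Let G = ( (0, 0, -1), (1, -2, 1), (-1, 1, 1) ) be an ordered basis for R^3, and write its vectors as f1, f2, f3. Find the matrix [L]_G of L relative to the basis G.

The j-th column of [L]_G is [L(fj)]_G.
L(f1) = A f1 = (-5, 8, 0) = -f1 - 3f2 + 2f3, so column 1 is (-1, -3, 2).
Repeating for f2, f3 and assembling the columns gives [[-1, 0, 0], [-3, 2, 0], [2, 1, 3]].

[[-1, 0, 0], [-3, 2, 0], [2, 1, 3]]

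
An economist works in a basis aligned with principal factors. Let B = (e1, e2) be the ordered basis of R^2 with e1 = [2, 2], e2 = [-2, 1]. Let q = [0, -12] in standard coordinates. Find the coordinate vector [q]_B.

[-4, -4]

We seek scalars with c_1 e1 + c_2 e2 = q; equivalently solve M c = q where the columns of M are e1, e2.
System: 2c_1 - 2c_2 = 0, 2c_1 + c_2 = -12; solving gives c_1 = -4, c_2 = -4.
Check: -4e1 - 4e2 = [0, -12].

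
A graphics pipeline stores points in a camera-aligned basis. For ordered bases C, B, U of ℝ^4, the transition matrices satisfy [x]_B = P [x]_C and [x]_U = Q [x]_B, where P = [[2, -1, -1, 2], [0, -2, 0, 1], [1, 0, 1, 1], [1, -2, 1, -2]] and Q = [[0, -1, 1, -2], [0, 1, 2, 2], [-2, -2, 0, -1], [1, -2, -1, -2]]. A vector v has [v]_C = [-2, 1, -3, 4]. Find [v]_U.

[27, -30, -1, 33]

Apply P to get B-coordinates [6, 2, -1, -15], then Q to get U-coordinates.
The result is [v]_U = [27, -30, -1, 33].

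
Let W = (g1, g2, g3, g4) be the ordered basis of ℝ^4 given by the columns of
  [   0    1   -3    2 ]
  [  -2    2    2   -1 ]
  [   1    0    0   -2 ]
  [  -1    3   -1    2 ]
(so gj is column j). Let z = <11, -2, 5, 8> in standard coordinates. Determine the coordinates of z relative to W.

<1, 3, -4, -2>

[z]_W is the unique c with M c = z, where M has columns g1, ..., g4.
Row-reducing the augmented matrix [M | z] gives c = (1, 3, -4, -2).
Check: g1 + 3g2 - 4g3 - 2g4 = <11, -2, 5, 8>.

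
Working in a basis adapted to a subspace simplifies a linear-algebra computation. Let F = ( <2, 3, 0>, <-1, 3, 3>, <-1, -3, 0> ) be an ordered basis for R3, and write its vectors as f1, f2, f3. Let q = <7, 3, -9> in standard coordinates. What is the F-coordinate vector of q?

<0, -3, -4>

[q]_F is the unique c with M c = q, where M has columns f1, ..., f3.
Solving this 3x3 system gives c = (0, -3, -4).
Check: 0·f1 - 3f2 - 4f3 = <7, 3, -9>.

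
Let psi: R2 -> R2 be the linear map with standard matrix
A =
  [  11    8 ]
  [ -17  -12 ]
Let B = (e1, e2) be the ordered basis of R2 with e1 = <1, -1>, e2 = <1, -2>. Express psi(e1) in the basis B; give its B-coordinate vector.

Column 1 of [psi]_B is the B-coordinate vector of psi(e1).
In standard coordinates psi(e1) = A e1 = <3, -5>.
Converting to B: <3, -5> = e1 + 2e2, so the coordinate vector is <1, 2>.

<1, 2>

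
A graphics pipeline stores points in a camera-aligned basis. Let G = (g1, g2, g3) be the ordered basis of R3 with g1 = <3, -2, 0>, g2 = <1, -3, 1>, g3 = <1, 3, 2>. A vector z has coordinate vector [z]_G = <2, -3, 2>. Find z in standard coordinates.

z = M [z]_G, where M has columns g1, ..., g3.
Carrying out the matrix-vector product, z = <5, 11, 1>.

<5, 11, 1>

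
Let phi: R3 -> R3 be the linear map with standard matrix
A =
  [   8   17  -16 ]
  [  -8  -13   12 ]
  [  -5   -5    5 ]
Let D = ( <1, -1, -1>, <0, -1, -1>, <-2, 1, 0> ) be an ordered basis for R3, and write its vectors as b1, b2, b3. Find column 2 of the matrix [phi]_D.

<1, -1, 1>

Column 2 of [phi]_D is the D-coordinate vector of phi(b2).
In standard coordinates phi(b2) = A b2 = <-1, 1, 0>.
Converting to D: <-1, 1, 0> = b1 - b2 + b3, so the coordinate vector is <1, -1, 1>.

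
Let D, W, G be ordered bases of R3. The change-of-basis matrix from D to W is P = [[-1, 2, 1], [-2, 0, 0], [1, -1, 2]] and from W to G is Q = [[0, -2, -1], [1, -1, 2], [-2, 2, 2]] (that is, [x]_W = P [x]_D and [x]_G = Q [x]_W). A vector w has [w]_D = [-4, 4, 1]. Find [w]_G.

First [w]_W = P [w]_D = [13, 8, -6].
Then [w]_G = Q [w]_W = [-10, -7, -22].

[-10, -7, -22]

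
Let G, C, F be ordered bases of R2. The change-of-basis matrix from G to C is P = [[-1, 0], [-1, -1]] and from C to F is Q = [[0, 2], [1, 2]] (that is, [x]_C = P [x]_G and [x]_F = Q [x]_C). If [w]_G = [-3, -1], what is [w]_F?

First [w]_C = P [w]_G = [3, 4].
Then [w]_F = Q [w]_C = [8, 11].

[8, 11]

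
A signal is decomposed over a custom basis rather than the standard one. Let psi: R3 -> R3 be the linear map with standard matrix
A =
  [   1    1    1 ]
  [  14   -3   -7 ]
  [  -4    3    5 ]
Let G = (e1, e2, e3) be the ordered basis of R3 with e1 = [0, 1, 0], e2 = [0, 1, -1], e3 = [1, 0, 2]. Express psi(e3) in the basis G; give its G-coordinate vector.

[0, 0, 3]

Column 3 of [psi]_G is the G-coordinate vector of psi(e3).
In standard coordinates psi(e3) = A e3 = [3, 0, 6].
Converting to G: [3, 0, 6] = 0·e1 + 0·e2 + 3e3, so the coordinate vector is [0, 0, 3].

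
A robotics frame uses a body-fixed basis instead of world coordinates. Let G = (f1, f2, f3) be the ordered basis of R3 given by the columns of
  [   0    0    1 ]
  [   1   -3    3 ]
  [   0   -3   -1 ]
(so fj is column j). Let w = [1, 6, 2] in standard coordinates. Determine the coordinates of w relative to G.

[w]_G is the unique c with M c = w, where M has columns f1, ..., f3.
Solving this 3x3 system gives c = (0, -1, 1).
Check: 0·f1 - f2 + f3 = [1, 6, 2].

[0, -1, 1]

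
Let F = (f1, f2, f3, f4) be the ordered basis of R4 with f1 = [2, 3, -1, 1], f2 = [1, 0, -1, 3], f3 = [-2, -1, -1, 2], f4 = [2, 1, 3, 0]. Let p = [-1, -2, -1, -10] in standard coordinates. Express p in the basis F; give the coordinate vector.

[-1, -1, -3, -2]

[p]_F is the unique c with M c = p, where M has columns f1, ..., f4.
Gaussian elimination on [M | p] yields c = (-1, -1, -3, -2).
Check: -f1 - f2 - 3f3 - 2f4 = [-1, -2, -1, -10].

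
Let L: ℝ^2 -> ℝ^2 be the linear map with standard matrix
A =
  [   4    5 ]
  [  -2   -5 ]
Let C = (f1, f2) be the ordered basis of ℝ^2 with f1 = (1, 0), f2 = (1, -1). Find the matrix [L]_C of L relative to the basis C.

[[2, 2], [2, -3]]

Let P have columns f1, f2. Then [L]_C = P^(-1) A P.
Here det P = -1, so P^(-1) is integer; computing A P first and then P^(-1)(A P) gives [[2, 2], [2, -3]].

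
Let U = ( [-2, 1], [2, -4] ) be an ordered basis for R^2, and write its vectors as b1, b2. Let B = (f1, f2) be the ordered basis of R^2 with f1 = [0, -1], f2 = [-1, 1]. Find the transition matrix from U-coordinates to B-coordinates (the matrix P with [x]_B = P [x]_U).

[[1, 2], [2, -2]]

Take x = bj: its U-coordinates are the j-th standard unit vector, so P e_j — column j of P — equals [bj]_B.
b1 = f1 + 2f2, giving column 1 = [1, 2]; repeating for each j gives P = [[1, 2], [2, -2]].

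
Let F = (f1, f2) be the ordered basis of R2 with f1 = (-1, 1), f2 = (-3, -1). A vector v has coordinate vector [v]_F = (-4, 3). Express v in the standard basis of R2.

The coordinates say v = -4f1 + 3f2; adding the scaled basis vectors gives (-5, -7).

(-5, -7)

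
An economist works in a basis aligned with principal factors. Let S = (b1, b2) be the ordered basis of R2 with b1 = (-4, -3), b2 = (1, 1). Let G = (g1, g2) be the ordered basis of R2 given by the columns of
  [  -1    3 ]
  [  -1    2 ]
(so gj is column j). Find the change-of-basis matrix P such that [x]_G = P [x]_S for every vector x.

Take x = bj: its S-coordinates are the j-th standard unit vector, so P e_j — column j of P — equals [bj]_G.
b1 = g1 - g2, giving column 1 = (1, -1); repeating for each j gives P = [[1, -1], [-1, 0]].

[[1, -1], [-1, 0]]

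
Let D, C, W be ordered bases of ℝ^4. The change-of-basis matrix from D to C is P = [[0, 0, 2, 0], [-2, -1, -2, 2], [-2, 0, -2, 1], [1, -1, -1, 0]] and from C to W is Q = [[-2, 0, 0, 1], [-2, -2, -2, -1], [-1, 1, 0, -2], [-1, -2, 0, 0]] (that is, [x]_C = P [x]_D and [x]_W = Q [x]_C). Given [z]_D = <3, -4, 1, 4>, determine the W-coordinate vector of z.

First [z]_C = P [z]_D = <2, 4, -4, 6>.
Then [z]_W = Q [z]_C = <2, -10, -10, -10>.

<2, -10, -10, -10>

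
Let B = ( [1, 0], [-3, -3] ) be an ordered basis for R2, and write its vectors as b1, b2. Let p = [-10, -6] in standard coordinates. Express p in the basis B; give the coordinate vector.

Write p = c_1 b1 + c_2 b2 and solve for the c_i.
System: c_1 - 3c_2 = -10, 0c_1 - 3c_2 = -6; solving gives c_1 = -4, c_2 = 2.
Check: -4b1 + 2b2 = [-10, -6].

[-4, 2]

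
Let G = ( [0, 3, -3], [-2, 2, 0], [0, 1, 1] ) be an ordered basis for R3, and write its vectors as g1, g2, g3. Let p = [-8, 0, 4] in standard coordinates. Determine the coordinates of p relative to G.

Write p = c_1 g1 + ... + c_3 g3 and solve for the c_i.
Solving this 3x3 system gives c = (-2, 4, -2).
Check: -2g1 + 4g2 - 2g3 = [-8, 0, 4].

[-2, 4, -2]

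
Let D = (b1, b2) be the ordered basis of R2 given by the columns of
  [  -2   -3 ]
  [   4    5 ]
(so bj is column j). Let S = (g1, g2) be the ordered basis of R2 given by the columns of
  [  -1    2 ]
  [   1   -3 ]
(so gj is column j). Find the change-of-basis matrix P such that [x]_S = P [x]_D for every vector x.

[[-2, -1], [-2, -2]]

Let M have columns bj and N have columns gj. Then for every x, N [x]_S = x = M [x]_D, so P = N^(-1) M.
Since det N = 1, N^(-1) has integer entries; multiplying gives P = [[-2, -1], [-2, -2]].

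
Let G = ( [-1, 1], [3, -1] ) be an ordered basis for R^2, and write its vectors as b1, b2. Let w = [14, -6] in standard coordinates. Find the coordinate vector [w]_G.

[-2, 4]

Write w = c_1 b1 + c_2 b2 and solve for the c_i.
System: -c_1 + 3c_2 = 14, c_1 - c_2 = -6; solving gives c_1 = -2, c_2 = 4.
Check: -2b1 + 4b2 = [14, -6].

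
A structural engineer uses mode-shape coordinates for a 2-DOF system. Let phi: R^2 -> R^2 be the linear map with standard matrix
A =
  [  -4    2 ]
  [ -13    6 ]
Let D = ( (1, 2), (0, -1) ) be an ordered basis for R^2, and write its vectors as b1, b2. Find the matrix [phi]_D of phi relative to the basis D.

[[0, -2], [1, 2]]

Let P have columns b1, b2. Then [phi]_D = P^(-1) A P.
Here det P = -1, so P^(-1) is integer; computing A P first and then P^(-1)(A P) gives [[0, -2], [1, 2]].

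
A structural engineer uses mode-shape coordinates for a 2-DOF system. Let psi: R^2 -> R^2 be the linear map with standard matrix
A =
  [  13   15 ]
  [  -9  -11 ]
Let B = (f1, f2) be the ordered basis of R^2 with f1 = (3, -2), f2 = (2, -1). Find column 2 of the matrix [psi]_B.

Column 2 of [psi]_B is the B-coordinate vector of psi(f2).
In standard coordinates psi(f2) = A f2 = (11, -7).
Converting to B: (11, -7) = 3f1 + f2, so the coordinate vector is (3, 1).

(3, 1)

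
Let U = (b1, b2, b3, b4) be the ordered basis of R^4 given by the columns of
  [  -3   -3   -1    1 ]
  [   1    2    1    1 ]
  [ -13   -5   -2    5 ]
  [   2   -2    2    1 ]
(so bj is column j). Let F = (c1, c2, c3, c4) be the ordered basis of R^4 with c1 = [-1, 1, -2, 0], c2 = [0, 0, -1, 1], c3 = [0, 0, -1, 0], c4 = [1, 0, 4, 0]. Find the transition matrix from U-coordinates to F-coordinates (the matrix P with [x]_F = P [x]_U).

Column j of P is [bj]_F, since P maps U-coordinates to F-coordinates.
Expressing b1 in F: b1 = c1 + 2c2 + c3 - 2c4, so column 1 of P is [1, 2, 1, -2].
Doing the same for each bj gives P = [[1, 2, 1, 1], [2, -2, 2, 1], [1, -1, -2, 0], [-2, -1, 0, 2]].

[[1, 2, 1, 1], [2, -2, 2, 1], [1, -1, -2, 0], [-2, -1, 0, 2]]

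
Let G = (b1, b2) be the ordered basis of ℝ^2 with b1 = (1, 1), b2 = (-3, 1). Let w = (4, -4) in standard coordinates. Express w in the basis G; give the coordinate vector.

(-2, -2)

Write w = c_1 b1 + c_2 b2 and solve for the c_i.
System: c_1 - 3c_2 = 4, c_1 + c_2 = -4; solving gives c_1 = -2, c_2 = -2.
Check: -2b1 - 2b2 = (4, -4).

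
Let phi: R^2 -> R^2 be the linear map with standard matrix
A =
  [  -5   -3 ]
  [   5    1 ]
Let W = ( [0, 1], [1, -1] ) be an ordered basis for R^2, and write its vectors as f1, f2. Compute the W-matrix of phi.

The j-th column of [phi]_W is [phi(fj)]_W.
phi(f1) = A f1 = [-3, 1] = -2f1 - 3f2, so column 1 is [-2, -3].
Repeating for f2 and assembling the columns gives [[-2, 2], [-3, -2]].

[[-2, 2], [-3, -2]]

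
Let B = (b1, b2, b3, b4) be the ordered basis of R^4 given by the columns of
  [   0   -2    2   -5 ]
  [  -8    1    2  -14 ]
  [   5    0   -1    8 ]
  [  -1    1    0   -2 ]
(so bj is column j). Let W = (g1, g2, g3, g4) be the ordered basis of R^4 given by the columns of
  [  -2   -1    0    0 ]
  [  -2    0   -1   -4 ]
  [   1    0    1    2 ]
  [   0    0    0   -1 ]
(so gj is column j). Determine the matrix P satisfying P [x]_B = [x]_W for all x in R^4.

[[1, 1, -1, 2], [-2, 0, 0, 1], [2, 1, 0, 2], [1, -1, 0, 2]]

Column j of P is [bj]_W, since P maps B-coordinates to W-coordinates.
Expressing b1 in W: b1 = g1 - 2g2 + 2g3 + g4, so column 1 of P is <1, -2, 2, 1>.
Doing the same for each bj gives P = [[1, 1, -1, 2], [-2, 0, 0, 1], [2, 1, 0, 2], [1, -1, 0, 2]].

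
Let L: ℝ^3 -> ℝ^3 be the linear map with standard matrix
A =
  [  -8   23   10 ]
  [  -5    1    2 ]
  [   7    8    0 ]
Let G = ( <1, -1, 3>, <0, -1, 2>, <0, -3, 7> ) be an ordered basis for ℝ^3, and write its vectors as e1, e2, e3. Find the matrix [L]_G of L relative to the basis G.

With P the matrix whose columns are e1, ..., e3, [L]_G = P^(-1) A P.
Column by column: L(e1) = A e1 = <-1, 0, -1>; its G-coordinates <-1, 1, 0> give column 1.
Continuing for each basis vector yields [L]_G = [[-1, -3, 1], [1, -3, -3], [0, 1, -3]].

[[-1, -3, 1], [1, -3, -3], [0, 1, -3]]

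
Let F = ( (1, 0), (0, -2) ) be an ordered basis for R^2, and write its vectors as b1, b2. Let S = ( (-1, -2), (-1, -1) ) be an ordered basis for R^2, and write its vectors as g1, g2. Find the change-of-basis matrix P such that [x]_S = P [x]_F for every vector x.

Take x = bj: its F-coordinates are the j-th standard unit vector, so P e_j — column j of P — equals [bj]_S.
b1 = g1 - 2g2, giving column 1 = (1, -2); repeating for each j gives P = [[1, 2], [-2, -2]].

[[1, 2], [-2, -2]]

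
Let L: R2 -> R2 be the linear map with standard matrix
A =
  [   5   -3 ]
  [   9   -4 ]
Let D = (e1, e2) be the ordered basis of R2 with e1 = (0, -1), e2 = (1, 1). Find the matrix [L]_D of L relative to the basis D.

[[-1, -3], [3, 2]]

With P the matrix whose columns are e1, e2, [L]_D = P^(-1) A P.
Column by column: L(e1) = A e1 = (3, 4); its D-coordinates (-1, 3) give column 1.
Continuing for each basis vector yields [L]_D = [[-1, -3], [3, 2]].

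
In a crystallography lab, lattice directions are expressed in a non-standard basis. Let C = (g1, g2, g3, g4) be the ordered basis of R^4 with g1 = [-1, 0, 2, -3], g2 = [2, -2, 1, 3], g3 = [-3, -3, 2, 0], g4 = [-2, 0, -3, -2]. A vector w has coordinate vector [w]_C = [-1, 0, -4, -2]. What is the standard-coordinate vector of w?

[17, 12, -4, 7]

w = M [w]_C, where M has columns g1, ..., g4.
Carrying out the matrix-vector product, w = [17, 12, -4, 7].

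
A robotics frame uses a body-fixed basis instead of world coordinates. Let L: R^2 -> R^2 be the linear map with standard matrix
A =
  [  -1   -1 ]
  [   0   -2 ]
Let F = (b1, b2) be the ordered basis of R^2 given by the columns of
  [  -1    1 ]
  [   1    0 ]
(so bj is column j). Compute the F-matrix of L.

Let P have columns b1, b2. Then [L]_F = P^(-1) A P.
Here det P = -1, so P^(-1) is integer; computing A P first and then P^(-1)(A P) gives [[-2, 0], [-2, -1]].

[[-2, 0], [-2, -1]]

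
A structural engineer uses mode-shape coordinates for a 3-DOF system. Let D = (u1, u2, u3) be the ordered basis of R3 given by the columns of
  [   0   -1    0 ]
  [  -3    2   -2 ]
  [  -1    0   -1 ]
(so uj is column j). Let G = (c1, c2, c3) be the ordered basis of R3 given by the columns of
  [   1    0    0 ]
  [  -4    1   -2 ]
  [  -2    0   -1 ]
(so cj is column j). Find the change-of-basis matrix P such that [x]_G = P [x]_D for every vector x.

Let M have columns uj and N have columns cj. Then for every x, N [x]_G = x = M [x]_D, so P = N^(-1) M.
Since det N = -1, N^(-1) has integer entries; multiplying gives P = [[0, -1, 0], [-1, 2, 0], [1, 2, 1]].

[[0, -1, 0], [-1, 2, 0], [1, 2, 1]]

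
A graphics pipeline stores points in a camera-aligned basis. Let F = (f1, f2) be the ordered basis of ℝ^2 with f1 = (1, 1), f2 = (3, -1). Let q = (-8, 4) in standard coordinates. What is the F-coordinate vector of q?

(1, -3)

Write q = c_1 f1 + c_2 f2 and solve for the c_i.
System: c_1 + 3c_2 = -8, c_1 - c_2 = 4; solving gives c_1 = 1, c_2 = -3.
Check: f1 - 3f2 = (-8, 4).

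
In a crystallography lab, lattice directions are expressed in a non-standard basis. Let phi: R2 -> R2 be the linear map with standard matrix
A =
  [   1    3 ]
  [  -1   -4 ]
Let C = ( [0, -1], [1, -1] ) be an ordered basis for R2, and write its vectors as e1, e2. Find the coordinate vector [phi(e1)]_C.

[-1, -3]

Compute phi(e1) = A e1 = [-3, 4] in standard coordinates.
Then write this in C-coordinates: solve for y in y_1 e1 + y_2 e2 = [-3, 4].
This gives y = [-1, -3], which is column 1 of [phi]_C.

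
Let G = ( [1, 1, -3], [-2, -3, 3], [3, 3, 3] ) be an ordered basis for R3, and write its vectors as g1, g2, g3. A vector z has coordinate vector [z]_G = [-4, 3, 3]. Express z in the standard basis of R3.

z = M [z]_G, where M has columns g1, ..., g3.
Carrying out the matrix-vector product, z = [-1, -4, 30].

[-1, -4, 30]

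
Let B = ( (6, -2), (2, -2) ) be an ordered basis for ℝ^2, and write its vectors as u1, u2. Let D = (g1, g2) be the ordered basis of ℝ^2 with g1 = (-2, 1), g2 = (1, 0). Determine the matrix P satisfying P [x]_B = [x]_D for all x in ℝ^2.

Take x = uj: its B-coordinates are the j-th standard unit vector, so P e_j — column j of P — equals [uj]_D.
u1 = -2g1 + 2g2, giving column 1 = (-2, 2); repeating for each j gives P = [[-2, -2], [2, -2]].

[[-2, -2], [2, -2]]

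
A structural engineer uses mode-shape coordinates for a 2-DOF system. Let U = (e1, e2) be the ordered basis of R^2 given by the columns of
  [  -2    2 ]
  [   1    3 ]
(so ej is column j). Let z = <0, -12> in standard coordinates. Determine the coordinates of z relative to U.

[z]_U is the unique c with M c = z, where M has columns e1, e2.
System: -2c_1 + 2c_2 = 0, c_1 + 3c_2 = -12; solving gives c_1 = -3, c_2 = -3.
Check: -3e1 - 3e2 = <0, -12>.

<-3, -3>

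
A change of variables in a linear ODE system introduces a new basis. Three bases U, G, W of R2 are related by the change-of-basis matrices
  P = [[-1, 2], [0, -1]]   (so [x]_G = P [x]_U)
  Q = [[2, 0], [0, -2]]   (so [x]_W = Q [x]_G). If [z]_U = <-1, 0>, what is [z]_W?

<2, 0>

Composing the changes, [z]_W = Q P [z]_U.
Q P = [[-2, 4], [0, 2]]; applying this to <-1, 0> gives <2, 0>.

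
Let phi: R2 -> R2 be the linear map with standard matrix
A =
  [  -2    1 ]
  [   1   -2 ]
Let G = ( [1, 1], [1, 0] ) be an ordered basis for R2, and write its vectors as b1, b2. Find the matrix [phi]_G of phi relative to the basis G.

[[-1, 1], [0, -3]]

Let P have columns b1, b2. Then [phi]_G = P^(-1) A P.
Here det P = -1, so P^(-1) is integer; computing A P first and then P^(-1)(A P) gives [[-1, 1], [0, -3]].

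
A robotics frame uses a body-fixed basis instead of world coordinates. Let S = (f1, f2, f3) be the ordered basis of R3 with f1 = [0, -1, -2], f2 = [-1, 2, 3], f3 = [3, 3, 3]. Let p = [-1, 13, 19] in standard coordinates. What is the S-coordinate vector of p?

[-2, 4, 1]

[p]_S is the unique c with M c = p, where M has columns f1, ..., f3.
Gaussian elimination on [M | p] yields c = (-2, 4, 1).
Check: -2f1 + 4f2 + f3 = [-1, 13, 19].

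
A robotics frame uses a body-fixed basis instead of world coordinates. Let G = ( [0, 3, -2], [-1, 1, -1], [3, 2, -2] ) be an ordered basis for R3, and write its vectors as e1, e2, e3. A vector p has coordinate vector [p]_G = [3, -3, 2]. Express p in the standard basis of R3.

The coordinates say p = 3e1 - 3e2 + 2e3; adding the scaled basis vectors gives [9, 10, -7].

[9, 10, -7]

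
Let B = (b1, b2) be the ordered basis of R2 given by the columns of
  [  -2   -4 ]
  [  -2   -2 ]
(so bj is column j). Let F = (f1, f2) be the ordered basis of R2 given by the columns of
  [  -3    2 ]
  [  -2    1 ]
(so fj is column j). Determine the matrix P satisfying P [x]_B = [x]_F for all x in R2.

[[2, 0], [2, -2]]

Take x = bj: its B-coordinates are the j-th standard unit vector, so P e_j — column j of P — equals [bj]_F.
b1 = 2f1 + 2f2, giving column 1 = [2, 2]; repeating for each j gives P = [[2, 0], [2, -2]].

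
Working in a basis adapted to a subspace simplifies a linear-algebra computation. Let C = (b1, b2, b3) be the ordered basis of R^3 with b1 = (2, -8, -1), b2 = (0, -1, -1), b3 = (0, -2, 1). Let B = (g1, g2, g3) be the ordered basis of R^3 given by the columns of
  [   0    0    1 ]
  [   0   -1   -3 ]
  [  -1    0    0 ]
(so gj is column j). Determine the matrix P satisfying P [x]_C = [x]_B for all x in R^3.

[[1, 1, -1], [2, 1, 2], [2, 0, 0]]

Column j of P is [bj]_B, since P maps C-coordinates to B-coordinates.
Expressing b1 in B: b1 = g1 + 2g2 + 2g3, so column 1 of P is (1, 2, 2).
Doing the same for each bj gives P = [[1, 1, -1], [2, 1, 2], [2, 0, 0]].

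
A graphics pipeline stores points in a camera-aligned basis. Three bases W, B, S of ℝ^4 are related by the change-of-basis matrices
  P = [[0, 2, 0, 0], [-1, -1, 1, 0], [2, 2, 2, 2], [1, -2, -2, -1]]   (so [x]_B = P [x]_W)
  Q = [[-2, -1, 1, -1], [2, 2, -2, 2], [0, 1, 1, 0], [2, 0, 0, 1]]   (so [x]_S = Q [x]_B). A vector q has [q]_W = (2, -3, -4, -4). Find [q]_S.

Composing the changes, [q]_S = Q P [q]_W.
Q P = [[2, 1, 3, 3], [-4, -6, -6, -6], [1, 1, 3, 2], [1, 2, -2, -1]]; applying this to (2, -3, -4, -4) gives (-23, 58, -21, 8).

(-23, 58, -21, 8)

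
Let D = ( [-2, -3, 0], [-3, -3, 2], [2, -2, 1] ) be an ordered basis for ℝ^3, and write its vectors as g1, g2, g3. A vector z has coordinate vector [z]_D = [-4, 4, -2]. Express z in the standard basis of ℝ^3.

The coordinates say z = -4g1 + 4g2 - 2g3; adding the scaled basis vectors gives [-8, 4, 6].

[-8, 4, 6]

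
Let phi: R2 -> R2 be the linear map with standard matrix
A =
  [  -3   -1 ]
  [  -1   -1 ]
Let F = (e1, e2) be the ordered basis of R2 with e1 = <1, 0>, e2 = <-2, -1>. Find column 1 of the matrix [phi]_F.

<-1, 1>

Column 1 of [phi]_F is the F-coordinate vector of phi(e1).
In standard coordinates phi(e1) = A e1 = <-3, -1>.
Converting to F: <-3, -1> = -e1 + e2, so the coordinate vector is <-1, 1>.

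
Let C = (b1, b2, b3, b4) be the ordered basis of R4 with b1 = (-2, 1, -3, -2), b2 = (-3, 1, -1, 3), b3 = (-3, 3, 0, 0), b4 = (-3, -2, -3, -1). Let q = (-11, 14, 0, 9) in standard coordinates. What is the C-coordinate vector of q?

Write q = c_1 b1 + ... + c_4 b4 and solve for the c_i.
Row-reducing the augmented matrix [M | q] gives c = (1, 3, 2, -2).
Check: b1 + 3b2 + 2b3 - 2b4 = (-11, 14, 0, 9).

(1, 3, 2, -2)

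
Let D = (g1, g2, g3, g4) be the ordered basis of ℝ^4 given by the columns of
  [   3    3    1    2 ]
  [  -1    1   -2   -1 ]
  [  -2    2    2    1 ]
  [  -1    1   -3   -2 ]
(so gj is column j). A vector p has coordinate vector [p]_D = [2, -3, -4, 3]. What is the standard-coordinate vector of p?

[-1, 0, -15, 1]

p = M [p]_D, where M has columns g1, ..., g4.
Carrying out the matrix-vector product, p = [-1, 0, -15, 1].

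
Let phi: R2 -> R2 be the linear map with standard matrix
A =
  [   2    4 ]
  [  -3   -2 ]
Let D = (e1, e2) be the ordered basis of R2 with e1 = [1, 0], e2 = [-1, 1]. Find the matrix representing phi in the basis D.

[[-1, 3], [-3, 1]]

Let P have columns e1, e2. Then [phi]_D = P^(-1) A P.
Here det P = 1, so P^(-1) is integer; computing A P first and then P^(-1)(A P) gives [[-1, 3], [-3, 1]].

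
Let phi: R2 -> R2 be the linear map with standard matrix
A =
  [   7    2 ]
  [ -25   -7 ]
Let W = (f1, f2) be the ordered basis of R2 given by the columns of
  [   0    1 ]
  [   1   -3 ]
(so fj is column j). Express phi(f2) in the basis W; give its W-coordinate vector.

Compute phi(f2) = A f2 = [1, -4] in standard coordinates.
Then write this in W-coordinates: solve for y in y_1 f1 + y_2 f2 = [1, -4].
This gives y = [-1, 1], which is column 2 of [phi]_W.

[-1, 1]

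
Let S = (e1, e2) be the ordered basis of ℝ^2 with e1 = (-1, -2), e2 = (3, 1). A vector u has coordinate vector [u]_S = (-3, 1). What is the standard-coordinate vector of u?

(6, 7)

By definition u = -3e1 + e2.
Summing componentwise gives (6, 7).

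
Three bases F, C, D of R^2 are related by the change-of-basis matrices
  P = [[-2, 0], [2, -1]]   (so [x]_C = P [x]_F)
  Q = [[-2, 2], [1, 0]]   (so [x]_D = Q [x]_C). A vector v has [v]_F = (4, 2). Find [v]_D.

Composing the changes, [v]_D = Q P [v]_F.
Q P = [[8, -2], [-2, 0]]; applying this to (4, 2) gives (28, -8).

(28, -8)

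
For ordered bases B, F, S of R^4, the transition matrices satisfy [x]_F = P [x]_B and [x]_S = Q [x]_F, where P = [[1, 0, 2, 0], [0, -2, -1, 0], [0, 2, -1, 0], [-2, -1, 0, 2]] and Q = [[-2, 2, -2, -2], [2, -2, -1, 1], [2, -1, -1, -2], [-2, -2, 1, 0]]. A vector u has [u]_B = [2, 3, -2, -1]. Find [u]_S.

[-2, -13, 10, 20]

Apply P to get F-coordinates [-2, -4, 8, -9], then Q to get S-coordinates.
The result is [u]_S = [-2, -13, 10, 20].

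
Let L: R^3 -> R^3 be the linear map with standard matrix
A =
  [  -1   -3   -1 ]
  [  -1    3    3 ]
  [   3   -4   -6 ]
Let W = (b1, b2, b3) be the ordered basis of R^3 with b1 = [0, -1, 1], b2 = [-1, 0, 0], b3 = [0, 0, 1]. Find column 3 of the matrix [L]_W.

[-3, 1, -3]

Column 3 of [L]_W is the W-coordinate vector of L(b3).
In standard coordinates L(b3) = A b3 = [-1, 3, -6].
Converting to W: [-1, 3, -6] = -3b1 + b2 - 3b3, so the coordinate vector is [-3, 1, -3].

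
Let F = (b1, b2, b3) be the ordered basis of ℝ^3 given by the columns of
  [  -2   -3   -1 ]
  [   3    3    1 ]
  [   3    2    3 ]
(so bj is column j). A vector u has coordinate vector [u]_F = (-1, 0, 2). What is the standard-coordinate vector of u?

(0, -1, 3)

The coordinates say u = -b1 + 0·b2 + 2b3; adding the scaled basis vectors gives (0, -1, 3).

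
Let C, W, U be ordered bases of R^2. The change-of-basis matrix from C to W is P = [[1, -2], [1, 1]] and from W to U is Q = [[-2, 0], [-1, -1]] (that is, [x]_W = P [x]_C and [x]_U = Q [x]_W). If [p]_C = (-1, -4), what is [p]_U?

First [p]_W = P [p]_C = (7, -5).
Then [p]_U = Q [p]_W = (-14, -2).

(-14, -2)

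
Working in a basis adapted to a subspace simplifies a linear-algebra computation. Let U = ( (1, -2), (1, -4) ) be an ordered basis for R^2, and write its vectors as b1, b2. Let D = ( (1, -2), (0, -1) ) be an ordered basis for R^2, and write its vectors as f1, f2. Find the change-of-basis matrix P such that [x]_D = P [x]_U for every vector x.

Take x = bj: its U-coordinates are the j-th standard unit vector, so P e_j — column j of P — equals [bj]_D.
b1 = f1 + 0·f2, giving column 1 = (1, 0); repeating for each j gives P = [[1, 1], [0, 2]].

[[1, 1], [0, 2]]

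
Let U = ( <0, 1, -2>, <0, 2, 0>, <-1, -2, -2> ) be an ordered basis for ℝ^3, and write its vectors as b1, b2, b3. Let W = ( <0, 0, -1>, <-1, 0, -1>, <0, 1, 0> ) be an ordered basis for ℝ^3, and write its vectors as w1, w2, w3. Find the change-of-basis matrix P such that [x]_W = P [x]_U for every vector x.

Let M have columns bj and N have columns wj. Then for every x, N [x]_W = x = M [x]_U, so P = N^(-1) M.
Since det N = 1, N^(-1) has integer entries; multiplying gives P = [[2, 0, 1], [0, 0, 1], [1, 2, -2]].

[[2, 0, 1], [0, 0, 1], [1, 2, -2]]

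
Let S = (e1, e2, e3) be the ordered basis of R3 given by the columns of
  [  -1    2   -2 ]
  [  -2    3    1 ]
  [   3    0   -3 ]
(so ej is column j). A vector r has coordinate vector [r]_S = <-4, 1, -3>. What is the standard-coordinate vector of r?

The coordinates say r = -4e1 + e2 - 3e3; adding the scaled basis vectors gives <12, 8, -3>.

<12, 8, -3>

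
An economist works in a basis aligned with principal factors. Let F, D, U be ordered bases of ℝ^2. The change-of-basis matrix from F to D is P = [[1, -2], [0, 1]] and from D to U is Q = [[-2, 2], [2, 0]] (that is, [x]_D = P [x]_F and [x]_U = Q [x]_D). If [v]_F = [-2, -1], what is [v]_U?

First [v]_D = P [v]_F = [0, -1].
Then [v]_U = Q [v]_D = [-2, 0].

[-2, 0]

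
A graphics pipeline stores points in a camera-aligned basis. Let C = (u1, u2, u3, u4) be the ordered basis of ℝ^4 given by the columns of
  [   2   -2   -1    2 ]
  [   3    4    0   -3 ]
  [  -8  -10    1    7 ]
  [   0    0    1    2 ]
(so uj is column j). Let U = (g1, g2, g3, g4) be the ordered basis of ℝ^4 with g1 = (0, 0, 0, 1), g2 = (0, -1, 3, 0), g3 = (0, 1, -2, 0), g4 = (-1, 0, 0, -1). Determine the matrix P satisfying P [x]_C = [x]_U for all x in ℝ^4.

Let M have columns uj and N have columns gj. Then for every x, N [x]_U = x = M [x]_C, so P = N^(-1) M.
Since det N = -1, N^(-1) has integer entries; multiplying gives P = [[-2, 2, 2, 0], [-2, -2, 1, 1], [1, 2, 1, -2], [-2, 2, 1, -2]].

[[-2, 2, 2, 0], [-2, -2, 1, 1], [1, 2, 1, -2], [-2, 2, 1, -2]]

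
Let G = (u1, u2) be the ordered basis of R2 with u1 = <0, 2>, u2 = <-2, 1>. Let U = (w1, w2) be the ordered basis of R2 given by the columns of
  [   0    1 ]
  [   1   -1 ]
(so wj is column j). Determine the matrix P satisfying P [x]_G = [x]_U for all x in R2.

[[2, -1], [0, -2]]

Let M have columns uj and N have columns wj. Then for every x, N [x]_U = x = M [x]_G, so P = N^(-1) M.
Since det N = -1, N^(-1) has integer entries; multiplying gives P = [[2, -1], [0, -2]].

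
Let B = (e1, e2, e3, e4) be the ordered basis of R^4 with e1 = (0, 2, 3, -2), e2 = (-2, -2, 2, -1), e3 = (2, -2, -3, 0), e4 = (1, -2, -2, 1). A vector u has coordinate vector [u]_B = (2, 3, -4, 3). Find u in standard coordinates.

By definition u = 2e1 + 3e2 - 4e3 + 3e4.
Summing componentwise gives (-11, 0, 18, -4).

(-11, 0, 18, -4)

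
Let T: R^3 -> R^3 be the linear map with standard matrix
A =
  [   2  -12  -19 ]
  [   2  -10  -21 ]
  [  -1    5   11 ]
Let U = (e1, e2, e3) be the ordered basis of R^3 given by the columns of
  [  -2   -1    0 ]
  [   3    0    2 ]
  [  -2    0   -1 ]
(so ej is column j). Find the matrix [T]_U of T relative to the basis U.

[[2, 0, 1], [-2, 2, 3], [1, -1, -1]]

Let P have columns e1, ..., e3. Then [T]_U = P^(-1) A P.
Here det P = 1, so P^(-1) is integer; computing A P first and then P^(-1)(A P) gives [[2, 0, 1], [-2, 2, 3], [1, -1, -1]].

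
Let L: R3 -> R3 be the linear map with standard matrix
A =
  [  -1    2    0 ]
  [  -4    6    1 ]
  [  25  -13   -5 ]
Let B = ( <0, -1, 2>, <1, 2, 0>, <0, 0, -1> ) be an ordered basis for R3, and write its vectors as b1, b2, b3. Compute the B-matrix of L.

[[0, -2, 1], [-2, 3, 0], [-3, -3, -3]]

With P the matrix whose columns are b1, ..., b3, [L]_B = P^(-1) A P.
Column by column: L(b1) = A b1 = <-2, -4, 3>; its B-coordinates <0, -2, -3> give column 1.
Continuing for each basis vector yields [L]_B = [[0, -2, 1], [-2, 3, 0], [-3, -3, -3]].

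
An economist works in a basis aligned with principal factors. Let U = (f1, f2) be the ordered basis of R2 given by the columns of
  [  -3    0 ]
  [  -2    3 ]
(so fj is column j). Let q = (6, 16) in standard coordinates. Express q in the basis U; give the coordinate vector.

Write q = c_1 f1 + c_2 f2 and solve for the c_i.
System: -3c_1 + 0c_2 = 6, -2c_1 + 3c_2 = 16; solving gives c_1 = -2, c_2 = 4.
Check: -2f1 + 4f2 = (6, 16).

(-2, 4)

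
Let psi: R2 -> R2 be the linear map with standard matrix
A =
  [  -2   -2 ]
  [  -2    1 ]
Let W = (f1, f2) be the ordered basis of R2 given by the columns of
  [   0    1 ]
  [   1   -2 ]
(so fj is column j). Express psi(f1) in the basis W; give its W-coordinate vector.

<-3, -2>

Compute psi(f1) = A f1 = <-2, 1> in standard coordinates.
Then write this in W-coordinates: solve for y in y_1 f1 + y_2 f2 = <-2, 1>.
This gives y = <-3, -2>, which is column 1 of [psi]_W.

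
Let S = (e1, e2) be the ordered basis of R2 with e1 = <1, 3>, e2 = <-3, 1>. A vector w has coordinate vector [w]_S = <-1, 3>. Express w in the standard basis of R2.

<-10, 0>

By definition w = -e1 + 3e2.
Summing componentwise gives <-10, 0>.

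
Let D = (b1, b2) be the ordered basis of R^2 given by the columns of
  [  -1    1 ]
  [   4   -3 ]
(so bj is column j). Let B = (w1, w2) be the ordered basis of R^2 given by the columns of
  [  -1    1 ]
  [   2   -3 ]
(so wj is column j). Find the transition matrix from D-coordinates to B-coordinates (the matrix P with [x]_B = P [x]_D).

Take x = bj: its D-coordinates are the j-th standard unit vector, so P e_j — column j of P — equals [bj]_B.
b1 = -w1 - 2w2, giving column 1 = <-1, -2>; repeating for each j gives P = [[-1, 0], [-2, 1]].

[[-1, 0], [-2, 1]]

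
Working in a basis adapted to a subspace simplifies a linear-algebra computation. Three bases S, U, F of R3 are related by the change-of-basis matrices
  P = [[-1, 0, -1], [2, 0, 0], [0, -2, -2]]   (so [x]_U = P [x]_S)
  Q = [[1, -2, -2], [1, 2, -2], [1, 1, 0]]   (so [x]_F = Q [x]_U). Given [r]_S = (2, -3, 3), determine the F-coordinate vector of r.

First [r]_U = P [r]_S = (-5, 4, 0).
Then [r]_F = Q [r]_U = (-13, 3, -1).

(-13, 3, -1)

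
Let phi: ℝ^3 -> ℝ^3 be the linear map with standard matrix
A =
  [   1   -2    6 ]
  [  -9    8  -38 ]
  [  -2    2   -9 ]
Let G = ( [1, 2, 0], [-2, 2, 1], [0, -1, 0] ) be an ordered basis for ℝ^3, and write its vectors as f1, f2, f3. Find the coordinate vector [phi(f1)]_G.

Column 1 of [phi]_G is the G-coordinate vector of phi(f1).
In standard coordinates phi(f1) = A f1 = [-3, 7, 2].
Converting to G: [-3, 7, 2] = f1 + 2f2 - f3, so the coordinate vector is [1, 2, -1].

[1, 2, -1]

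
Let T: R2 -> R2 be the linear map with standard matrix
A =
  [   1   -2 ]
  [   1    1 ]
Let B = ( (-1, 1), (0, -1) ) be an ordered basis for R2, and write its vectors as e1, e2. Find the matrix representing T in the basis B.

[[3, -2], [3, -1]]

With P the matrix whose columns are e1, e2, [T]_B = P^(-1) A P.
Column by column: T(e1) = A e1 = (-3, 0); its B-coordinates (3, 3) give column 1.
Continuing for each basis vector yields [T]_B = [[3, -2], [3, -1]].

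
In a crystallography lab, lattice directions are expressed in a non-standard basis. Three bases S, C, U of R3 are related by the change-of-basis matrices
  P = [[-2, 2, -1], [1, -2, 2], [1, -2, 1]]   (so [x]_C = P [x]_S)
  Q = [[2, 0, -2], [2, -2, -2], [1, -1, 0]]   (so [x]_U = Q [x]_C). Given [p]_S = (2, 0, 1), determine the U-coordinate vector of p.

(-16, -24, -9)

Composing the changes, [p]_U = Q P [p]_S.
Q P = [[-6, 8, -4], [-8, 12, -8], [-3, 4, -3]]; applying this to (2, 0, 1) gives (-16, -24, -9).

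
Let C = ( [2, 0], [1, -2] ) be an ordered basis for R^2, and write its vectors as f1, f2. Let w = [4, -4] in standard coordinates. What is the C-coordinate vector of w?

[w]_C is the unique c with M c = w, where M has columns f1, f2.
System: 2c_1 + c_2 = 4, 0c_1 - 2c_2 = -4; solving gives c_1 = 1, c_2 = 2.
Check: f1 + 2f2 = [4, -4].

[1, 2]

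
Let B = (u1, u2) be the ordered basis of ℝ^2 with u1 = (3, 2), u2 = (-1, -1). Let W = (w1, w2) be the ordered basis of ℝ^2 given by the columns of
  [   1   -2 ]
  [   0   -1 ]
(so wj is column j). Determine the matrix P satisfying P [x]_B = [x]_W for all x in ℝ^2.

[[-1, 1], [-2, 1]]

Column j of P is [uj]_W, since P maps B-coordinates to W-coordinates.
Expressing u1 in W: u1 = -w1 - 2w2, so column 1 of P is (-1, -2).
Doing the same for each uj gives P = [[-1, 1], [-2, 1]].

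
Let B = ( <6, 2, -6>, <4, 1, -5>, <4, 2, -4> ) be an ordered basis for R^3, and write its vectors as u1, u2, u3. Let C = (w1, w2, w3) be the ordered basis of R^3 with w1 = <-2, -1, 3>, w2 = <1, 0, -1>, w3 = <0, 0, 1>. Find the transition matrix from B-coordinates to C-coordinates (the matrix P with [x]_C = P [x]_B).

Column j of P is [uj]_C, since P maps B-coordinates to C-coordinates.
Expressing u1 in C: u1 = -2w1 + 2w2 + 2w3, so column 1 of P is <-2, 2, 2>.
Doing the same for each uj gives P = [[-2, -1, -2], [2, 2, 0], [2, 0, 2]].

[[-2, -1, -2], [2, 2, 0], [2, 0, 2]]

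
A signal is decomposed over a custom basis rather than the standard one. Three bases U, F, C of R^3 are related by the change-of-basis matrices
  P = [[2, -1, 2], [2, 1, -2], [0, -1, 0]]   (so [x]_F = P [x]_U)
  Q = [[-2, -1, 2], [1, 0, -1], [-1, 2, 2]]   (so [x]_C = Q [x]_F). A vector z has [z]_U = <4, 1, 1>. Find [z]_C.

Apply P to get F-coordinates <9, 7, -1>, then Q to get C-coordinates.
The result is [z]_C = <-27, 10, 3>.

<-27, 10, 3>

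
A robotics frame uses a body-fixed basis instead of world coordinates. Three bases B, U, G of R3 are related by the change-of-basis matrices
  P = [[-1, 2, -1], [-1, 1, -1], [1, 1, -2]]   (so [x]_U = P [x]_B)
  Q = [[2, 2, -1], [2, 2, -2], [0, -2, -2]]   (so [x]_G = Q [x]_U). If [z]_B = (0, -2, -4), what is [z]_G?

(-2, -8, -16)

Apply P to get U-coordinates (0, 2, 6), then Q to get G-coordinates.
The result is [z]_G = (-2, -8, -16).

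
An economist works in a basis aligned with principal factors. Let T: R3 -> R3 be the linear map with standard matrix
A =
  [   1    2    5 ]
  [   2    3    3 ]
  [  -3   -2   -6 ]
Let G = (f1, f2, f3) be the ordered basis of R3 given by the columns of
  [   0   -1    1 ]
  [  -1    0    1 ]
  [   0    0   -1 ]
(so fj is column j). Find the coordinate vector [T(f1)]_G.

[1, 0, -2]

Column 1 of [T]_G is the G-coordinate vector of T(f1).
In standard coordinates T(f1) = A f1 = [-2, -3, 2].
Converting to G: [-2, -3, 2] = f1 + 0·f2 - 2f3, so the coordinate vector is [1, 0, -2].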